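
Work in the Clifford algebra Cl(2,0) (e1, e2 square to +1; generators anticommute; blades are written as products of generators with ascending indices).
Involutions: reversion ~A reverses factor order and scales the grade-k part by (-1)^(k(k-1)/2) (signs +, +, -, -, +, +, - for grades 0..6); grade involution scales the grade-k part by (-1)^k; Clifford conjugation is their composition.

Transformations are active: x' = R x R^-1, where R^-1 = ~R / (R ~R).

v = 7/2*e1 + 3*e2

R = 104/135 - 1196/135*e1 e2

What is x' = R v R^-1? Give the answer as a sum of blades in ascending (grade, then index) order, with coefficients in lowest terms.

~R = 104/135 + 1196/135*e1 e2, and R ~R = 1441232/18225, so R^-1 = ~R / (1441232/18225).
R v = -3224/135*e1 + 4498/135*e2
Answer: -4227/1066*e1 - 1253/533*e2


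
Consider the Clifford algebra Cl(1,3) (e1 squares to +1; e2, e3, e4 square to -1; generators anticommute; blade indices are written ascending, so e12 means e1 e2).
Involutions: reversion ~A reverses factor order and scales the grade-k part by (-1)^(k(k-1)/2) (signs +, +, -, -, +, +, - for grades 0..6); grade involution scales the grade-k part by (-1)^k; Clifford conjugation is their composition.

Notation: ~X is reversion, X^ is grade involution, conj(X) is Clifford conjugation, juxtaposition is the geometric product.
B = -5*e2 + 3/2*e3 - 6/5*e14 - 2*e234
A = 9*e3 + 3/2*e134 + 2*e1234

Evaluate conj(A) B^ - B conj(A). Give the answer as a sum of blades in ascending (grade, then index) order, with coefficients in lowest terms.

first term: -27/2 + 4*e1 + 9/5*e3 - 3*e12 - 9/4*e14 + 213/5*e23 - 18*e24 - 3*e124 - 104/5*e134 + 15/2*e1234
second term: 27/2 + 4*e1 + 9/5*e3 - 3*e12 + 9/4*e14 + 213/5*e23 + 18*e24 - 3*e124 - 104/5*e134 + 15/2*e1234
Answer: -27 - 9/2*e14 - 36*e24


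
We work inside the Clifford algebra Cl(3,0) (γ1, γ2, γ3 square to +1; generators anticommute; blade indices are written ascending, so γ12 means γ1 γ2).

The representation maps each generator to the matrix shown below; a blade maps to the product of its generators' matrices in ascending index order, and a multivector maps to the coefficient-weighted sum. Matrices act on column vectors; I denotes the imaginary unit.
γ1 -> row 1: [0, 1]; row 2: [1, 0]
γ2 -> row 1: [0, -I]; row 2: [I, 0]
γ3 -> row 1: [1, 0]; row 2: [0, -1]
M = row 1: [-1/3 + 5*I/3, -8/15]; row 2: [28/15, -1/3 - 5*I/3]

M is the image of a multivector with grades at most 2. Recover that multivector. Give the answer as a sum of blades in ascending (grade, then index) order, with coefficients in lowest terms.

Method: 1, rho(γ1), rho(γ2), rho(γ3) form a trace-orthogonal basis of the 2x2 complex matrices (tr(X Y) = 2 if X = Y, else 0), so M = m0*1 + m1*rho(γ1) + m2*rho(γ2) + m3*rho(γ3) with m0 = tr(M)/2 = -1/3, m1 = tr(M rho(γ1))/2 = 2/3, m2 = tr(M rho(γ2))/2 = -6*I/5, m3 = tr(M rho(γ3))/2 = 5*I/3.
Multiplying table entries, the bivector images are rho(γ12) = I*rho(γ3), rho(γ13) = -I*rho(γ2), rho(γ23) = I*rho(γ1); with real blade coefficients the real parts of m0..m3 are the coefficients of 1, γ1, γ2, γ3 and the imaginary parts give the bivectors (γ23: Im m1, γ13: -Im m2, γ12: Im m3).
Answer: -1/3 + 2/3*γ1 + 5/3*γ12 + 6/5*γ13


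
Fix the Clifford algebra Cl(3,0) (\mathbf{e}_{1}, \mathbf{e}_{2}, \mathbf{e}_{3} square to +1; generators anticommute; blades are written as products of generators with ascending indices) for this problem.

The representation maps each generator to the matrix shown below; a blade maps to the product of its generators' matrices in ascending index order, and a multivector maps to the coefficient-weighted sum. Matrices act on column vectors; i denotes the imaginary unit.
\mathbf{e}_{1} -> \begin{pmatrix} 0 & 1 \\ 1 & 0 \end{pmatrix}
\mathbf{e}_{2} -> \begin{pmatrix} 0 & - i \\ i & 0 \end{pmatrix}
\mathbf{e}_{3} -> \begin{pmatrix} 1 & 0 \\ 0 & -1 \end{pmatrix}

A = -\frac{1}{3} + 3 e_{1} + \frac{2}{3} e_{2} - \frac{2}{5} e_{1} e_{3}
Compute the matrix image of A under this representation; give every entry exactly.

Bivector images (products of the table entries): rho(e_{1} e_{3}) = rho(\mathbf{e}_{1})rho(\mathbf{e}_{3}) = \begin{pmatrix} 0 & -1 \\ 1 & 0 \end{pmatrix}.
M = (-\frac{1}{3})*1 + (3)*rho(e_{1}) + (\frac{2}{3})*rho(e_{2}) + (-\frac{2}{5})*rho(e_{1} e_{3}), summed entrywise (1 is the identity matrix):
Answer: \begin{pmatrix} - \frac{1}{3} & \frac{17}{5} - \frac{2 i}{3} \\ \frac{13}{5} + \frac{2 i}{3} & - \frac{1}{3} \end{pmatrix}


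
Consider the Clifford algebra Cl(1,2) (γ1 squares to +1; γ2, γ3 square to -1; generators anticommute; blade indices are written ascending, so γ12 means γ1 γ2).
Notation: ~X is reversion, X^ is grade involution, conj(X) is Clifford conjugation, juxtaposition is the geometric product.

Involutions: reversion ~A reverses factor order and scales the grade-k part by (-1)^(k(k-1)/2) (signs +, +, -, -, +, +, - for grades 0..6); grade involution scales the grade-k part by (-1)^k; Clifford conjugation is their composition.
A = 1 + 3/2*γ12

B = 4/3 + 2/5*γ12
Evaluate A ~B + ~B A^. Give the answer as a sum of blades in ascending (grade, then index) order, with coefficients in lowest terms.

first term: 11/15 + 8/5*γ12
second term: 11/15 + 8/5*γ12
Answer: 22/15 + 16/5*γ12


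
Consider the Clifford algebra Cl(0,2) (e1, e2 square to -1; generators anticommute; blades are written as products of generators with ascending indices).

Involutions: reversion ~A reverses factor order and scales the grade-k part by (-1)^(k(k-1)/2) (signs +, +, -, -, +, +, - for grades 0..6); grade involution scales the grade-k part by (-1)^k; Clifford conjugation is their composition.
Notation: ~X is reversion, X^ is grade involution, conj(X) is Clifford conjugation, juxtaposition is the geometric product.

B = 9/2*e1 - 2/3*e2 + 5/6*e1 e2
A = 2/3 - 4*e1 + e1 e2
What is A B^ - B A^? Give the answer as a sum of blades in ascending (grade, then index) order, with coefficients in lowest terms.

first term: -113/6 - 11/3*e1 - 13/18*e2 - 19/9*e1 e2
second term: -113/6 + 7/3*e1 - 29/18*e2 + 29/9*e1 e2
Answer: -6*e1 + 8/9*e2 - 16/3*e1 e2


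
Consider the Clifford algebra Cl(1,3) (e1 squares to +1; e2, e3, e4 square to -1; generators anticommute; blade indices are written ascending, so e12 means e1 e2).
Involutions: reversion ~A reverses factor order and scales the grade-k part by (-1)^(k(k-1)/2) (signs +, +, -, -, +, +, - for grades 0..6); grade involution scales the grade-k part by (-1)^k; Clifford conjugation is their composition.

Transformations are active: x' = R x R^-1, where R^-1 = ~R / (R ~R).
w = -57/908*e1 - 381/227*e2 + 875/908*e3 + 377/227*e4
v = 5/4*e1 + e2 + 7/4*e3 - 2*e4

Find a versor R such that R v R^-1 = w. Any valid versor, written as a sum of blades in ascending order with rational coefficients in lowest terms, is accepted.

Sketch: the shared square -13/2 makes R = v + w = 539/454*e1 - 154/227*e2 + 616/227*e3 - 77/227*e4 the natural versor; its sandwich fixes that direction, negates (v - w)/2, and sends v to w.
Answer: 539/454*e1 - 154/227*e2 + 616/227*e3 - 77/227*e4


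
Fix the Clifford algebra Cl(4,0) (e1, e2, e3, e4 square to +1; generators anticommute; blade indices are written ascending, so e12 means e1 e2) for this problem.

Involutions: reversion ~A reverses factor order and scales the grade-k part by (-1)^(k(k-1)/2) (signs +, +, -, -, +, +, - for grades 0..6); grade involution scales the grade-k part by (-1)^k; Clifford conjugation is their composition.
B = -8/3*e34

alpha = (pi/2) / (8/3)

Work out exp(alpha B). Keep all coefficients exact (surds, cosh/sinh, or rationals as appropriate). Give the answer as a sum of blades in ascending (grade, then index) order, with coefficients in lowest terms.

B^2 = (-8/3)^2*(e34)^2 = 64/9*(-1) = -64/9 (a basis 2-blade squares to minus the product of its generators' squares).
B^2 = -64/9 — a negative square means the series sums to a rotation: l = 8/3, alpha*l = pi/2, so exp(alpha B) = cos(pi/2) + (sin(pi/2)/(8/3))*B = 0 + (3/8)*B.
Answer: -e34


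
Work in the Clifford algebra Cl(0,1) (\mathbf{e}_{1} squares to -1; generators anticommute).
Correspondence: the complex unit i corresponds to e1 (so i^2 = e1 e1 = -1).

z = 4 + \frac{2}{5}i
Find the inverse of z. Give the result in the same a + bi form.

In blades: z = 4 + \frac{2}{5} e_{1}.
With qbar = 4 - \frac{2}{5} e_{1} (scalar fixed, mapped units negated), z qbar = \frac{404}{25} (the sum of squared coefficients), so z^-1 = qbar / (\frac{404}{25}) = \frac{25}{101} - \frac{5}{202} e_{1}; translating back:
Answer: \frac{25}{101} - \frac{5}{202}i


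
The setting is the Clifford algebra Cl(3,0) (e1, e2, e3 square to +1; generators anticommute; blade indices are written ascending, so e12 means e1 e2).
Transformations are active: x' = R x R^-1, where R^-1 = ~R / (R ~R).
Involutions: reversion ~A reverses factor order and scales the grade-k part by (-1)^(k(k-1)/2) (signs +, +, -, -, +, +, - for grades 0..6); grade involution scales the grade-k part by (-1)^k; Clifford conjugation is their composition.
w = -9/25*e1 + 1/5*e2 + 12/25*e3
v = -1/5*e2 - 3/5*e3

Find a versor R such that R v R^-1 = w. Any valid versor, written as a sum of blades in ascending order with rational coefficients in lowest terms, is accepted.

Here q(v) = q(w) = 2/5; the classical choice R = v + w = -9/25*e1 - 3/25*e3 then realises v -> w under the sandwich.
Answer: -9/25*e1 - 3/25*e3


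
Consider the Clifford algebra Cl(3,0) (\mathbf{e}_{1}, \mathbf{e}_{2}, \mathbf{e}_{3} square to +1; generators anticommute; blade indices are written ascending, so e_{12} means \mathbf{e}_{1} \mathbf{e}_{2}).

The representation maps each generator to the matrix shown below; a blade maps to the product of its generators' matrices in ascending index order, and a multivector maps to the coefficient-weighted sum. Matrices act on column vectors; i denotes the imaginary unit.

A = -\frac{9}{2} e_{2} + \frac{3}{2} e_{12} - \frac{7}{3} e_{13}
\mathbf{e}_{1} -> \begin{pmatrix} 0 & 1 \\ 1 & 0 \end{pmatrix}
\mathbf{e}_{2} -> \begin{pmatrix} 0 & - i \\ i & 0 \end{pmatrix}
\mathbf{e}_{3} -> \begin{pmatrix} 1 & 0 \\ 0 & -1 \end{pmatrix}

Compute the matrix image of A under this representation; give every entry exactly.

Bivector images (products of the table entries): rho(e_{12}) = rho(\mathbf{e}_{1})rho(\mathbf{e}_{2}) = \begin{pmatrix} i & 0 \\ 0 & - i \end{pmatrix}; rho(e_{13}) = rho(\mathbf{e}_{1})rho(\mathbf{e}_{3}) = \begin{pmatrix} 0 & -1 \\ 1 & 0 \end{pmatrix}.
M = (-\frac{9}{2})*rho(e_{2}) + (\frac{3}{2})*rho(e_{12}) + (-\frac{7}{3})*rho(e_{13}), summed entrywise:
Answer: \begin{pmatrix} \frac{3 i}{2} & \frac{7}{3} + \frac{9 i}{2} \\ - \frac{7}{3} - \frac{9 i}{2} & - \frac{3 i}{2} \end{pmatrix}


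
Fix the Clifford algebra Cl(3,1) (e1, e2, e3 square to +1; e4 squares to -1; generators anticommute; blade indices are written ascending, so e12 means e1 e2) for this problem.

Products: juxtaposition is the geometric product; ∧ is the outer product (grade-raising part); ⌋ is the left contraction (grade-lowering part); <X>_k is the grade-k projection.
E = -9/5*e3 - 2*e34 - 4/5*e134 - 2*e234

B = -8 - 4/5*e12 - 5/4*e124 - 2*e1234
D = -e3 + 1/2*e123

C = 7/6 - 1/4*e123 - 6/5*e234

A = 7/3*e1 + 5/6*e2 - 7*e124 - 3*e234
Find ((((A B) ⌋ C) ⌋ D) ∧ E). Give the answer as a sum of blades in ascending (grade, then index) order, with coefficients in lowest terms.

step 1: 35/4 - 24*e1 - 128/15*e2 - 14*e3 - 28/5*e4 + 15/4*e13 + 25/24*e14 - 35/12*e24 + 56*e124 - 11/15*e134 + 58/3*e234
step 2: -1559/120 - 15/16*e2 - 7/2*e3 + 7/2*e12 - 32/15*e13 - 18/25*e23 - 84/5*e24 + 256/25*e34 - 35/16*e123 - 21/2*e234
step 3: 147/32 + 9/25*e1 - 16/15*e2 + 1349/120*e3 - 7/4*e12 + 15/32*e13 - 1559/240*e123
step 4: -1323/160*e3 - 81/125*e13 + 48/25*e23 - 147/16*e34 + 63/20*e123 - 879/200*e134 - 1693/240*e234 + 289/150*e1234
Answer: -1323/160*e3 - 81/125*e13 + 48/25*e23 - 147/16*e34 + 63/20*e123 - 879/200*e134 - 1693/240*e234 + 289/150*e1234


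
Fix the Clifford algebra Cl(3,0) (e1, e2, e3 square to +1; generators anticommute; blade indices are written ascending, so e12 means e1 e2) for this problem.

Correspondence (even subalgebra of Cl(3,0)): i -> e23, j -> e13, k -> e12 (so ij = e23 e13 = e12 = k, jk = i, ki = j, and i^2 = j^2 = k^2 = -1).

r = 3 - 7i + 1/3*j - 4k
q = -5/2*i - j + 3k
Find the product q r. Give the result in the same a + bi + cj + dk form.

In blades: q = 3*e12 - e13 - 5/2*e23, r = 3 - 4*e12 + 1/3*e13 - 7*e23.
Distribute q over r term by term (generator squares from the signature, products reordered to ascending indices): (3*e12)*r = 12 + 9*e12 - 21*e13 - e23; (-e13)*r = 1/3 - 7*e12 - 3*e13 + 4*e23; (-5/2*e23)*r = -35/2 - 5/6*e12 - 10*e13 - 15/2*e23.
Sum: -31/6 + 7/6*e12 - 34*e13 - 9/2*e23; translating back through the correspondence:
Answer: -31/6 - 9/2*i - 34j + 7/6*k


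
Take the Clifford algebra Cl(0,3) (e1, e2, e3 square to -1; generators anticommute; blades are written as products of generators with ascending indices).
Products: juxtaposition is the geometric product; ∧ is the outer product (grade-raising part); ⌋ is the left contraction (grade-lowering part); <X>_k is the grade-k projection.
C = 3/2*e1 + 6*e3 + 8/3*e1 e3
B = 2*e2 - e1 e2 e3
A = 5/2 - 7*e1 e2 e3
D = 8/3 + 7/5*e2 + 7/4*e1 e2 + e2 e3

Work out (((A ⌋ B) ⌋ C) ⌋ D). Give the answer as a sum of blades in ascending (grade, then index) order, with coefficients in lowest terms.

step 1: 7 + 5*e2 - 5/2*e1 e2 e3
step 2: 21/2*e1 + 42*e3 + 56/3*e1 e3
step 3: 189/8*e2
Answer: 189/8*e2


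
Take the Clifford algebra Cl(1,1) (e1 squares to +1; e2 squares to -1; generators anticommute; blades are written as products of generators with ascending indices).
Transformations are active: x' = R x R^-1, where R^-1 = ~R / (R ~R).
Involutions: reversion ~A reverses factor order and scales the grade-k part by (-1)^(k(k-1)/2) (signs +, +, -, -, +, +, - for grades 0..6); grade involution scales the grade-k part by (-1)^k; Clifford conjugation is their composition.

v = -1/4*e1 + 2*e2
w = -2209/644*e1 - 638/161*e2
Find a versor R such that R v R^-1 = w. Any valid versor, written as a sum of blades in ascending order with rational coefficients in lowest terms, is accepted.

Construction: equal norms (both -63/16) license R = v + w = -1185/322*e1 - 316/161*e2 — nothing changes along that direction, while (v - w)/2 changes sign, so v maps onto w.
Answer: -1185/322*e1 - 316/161*e2


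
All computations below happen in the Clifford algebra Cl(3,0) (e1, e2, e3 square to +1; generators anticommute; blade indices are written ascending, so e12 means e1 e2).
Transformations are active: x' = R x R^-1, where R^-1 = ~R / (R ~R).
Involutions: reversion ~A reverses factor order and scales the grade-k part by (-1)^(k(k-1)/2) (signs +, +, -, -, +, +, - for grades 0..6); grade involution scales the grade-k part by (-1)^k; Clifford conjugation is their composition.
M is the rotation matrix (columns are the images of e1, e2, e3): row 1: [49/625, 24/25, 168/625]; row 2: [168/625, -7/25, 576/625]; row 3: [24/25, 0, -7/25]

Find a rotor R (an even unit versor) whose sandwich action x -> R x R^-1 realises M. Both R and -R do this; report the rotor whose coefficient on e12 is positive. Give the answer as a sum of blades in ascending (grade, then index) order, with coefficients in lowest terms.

Method: write R = a + b12*e12 + b13*e13 + b23*e23 with a^2 + b12^2 + b13^2 + b23^2 = 1 (so R^-1 = ~R). Expanding the columns R e_j ~R gives tr M = 4a^2 - 1 and, from the antisymmetric part, M21 - M12 = -4a*b12, M13 - M31 = 4a*b13, M32 - M23 = -4a*b23.
Here tr M = -301/625, so a^2 = (1 + tr M)/4 = 81/625 and a = ±9/25. Taking a = 9/25: M21 - M12 = -432/625, M13 - M31 = -432/625, M32 - M23 = -576/625, giving b12 = 12/25, b13 = -12/25, b23 = 16/25, i.e. R = 9/25 + 12/25*e12 - 12/25*e13 + 16/25*e23.
Its e12 coefficient is already positive.
Answer: 9/25 + 12/25*e12 - 12/25*e13 + 16/25*e23. Why the constraint matters: R and -R act identically through the sandwich — M has trace -301/625 either way — so only the sign condition on e12 picks one of the two preimages.


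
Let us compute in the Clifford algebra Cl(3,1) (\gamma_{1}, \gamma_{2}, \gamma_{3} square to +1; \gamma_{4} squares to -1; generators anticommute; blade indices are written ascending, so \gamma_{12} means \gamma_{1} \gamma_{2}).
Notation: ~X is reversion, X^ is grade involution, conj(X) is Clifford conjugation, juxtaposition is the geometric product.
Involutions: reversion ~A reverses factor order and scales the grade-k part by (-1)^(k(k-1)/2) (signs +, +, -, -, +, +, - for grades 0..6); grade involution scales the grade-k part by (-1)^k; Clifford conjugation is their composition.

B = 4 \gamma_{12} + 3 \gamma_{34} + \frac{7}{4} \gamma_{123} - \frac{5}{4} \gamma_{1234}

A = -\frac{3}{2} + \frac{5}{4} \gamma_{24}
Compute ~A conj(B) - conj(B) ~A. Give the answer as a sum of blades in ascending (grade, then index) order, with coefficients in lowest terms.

first term: 6 \gamma_{12} - \frac{25}{16} \gamma_{13} - 5 \gamma_{14} + \frac{15}{4} \gamma_{23} + \frac{9}{2} \gamma_{34} - \frac{21}{8} \gamma_{123} - \frac{35}{16} \gamma_{134} + \frac{15}{8} \gamma_{1234}
second term: 6 \gamma_{12} - \frac{25}{16} \gamma_{13} + 5 \gamma_{14} - \frac{15}{4} \gamma_{23} + \frac{9}{2} \gamma_{34} - \frac{21}{8} \gamma_{123} + \frac{35}{16} \gamma_{134} + \frac{15}{8} \gamma_{1234}
Answer: -10 \gamma_{14} + \frac{15}{2} \gamma_{23} - \frac{35}{8} \gamma_{134}


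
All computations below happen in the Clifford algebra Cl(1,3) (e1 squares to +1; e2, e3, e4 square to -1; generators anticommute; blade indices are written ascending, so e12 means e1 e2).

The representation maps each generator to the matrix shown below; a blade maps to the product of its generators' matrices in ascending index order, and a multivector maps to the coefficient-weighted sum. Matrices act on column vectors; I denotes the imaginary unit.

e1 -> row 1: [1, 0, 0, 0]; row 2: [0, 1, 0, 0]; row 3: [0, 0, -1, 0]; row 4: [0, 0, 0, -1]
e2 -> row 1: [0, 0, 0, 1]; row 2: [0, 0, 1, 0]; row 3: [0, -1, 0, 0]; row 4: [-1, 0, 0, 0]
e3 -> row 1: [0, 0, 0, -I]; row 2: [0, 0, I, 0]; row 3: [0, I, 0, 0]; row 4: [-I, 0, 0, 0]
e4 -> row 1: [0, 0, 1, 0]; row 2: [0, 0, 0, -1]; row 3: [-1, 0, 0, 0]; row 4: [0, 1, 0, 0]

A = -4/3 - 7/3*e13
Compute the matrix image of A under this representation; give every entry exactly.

Bivector images (products of the table entries): rho(e13) = rho(e1)rho(e3) = row 1: [0, 0, 0, -I]; row 2: [0, 0, I, 0]; row 3: [0, -I, 0, 0]; row 4: [I, 0, 0, 0].
M = (-4/3)*1 + (-7/3)*rho(e13), summed entrywise (1 is the identity matrix):
Answer: row 1: [-4/3, 0, 0, 7*I/3]; row 2: [0, -4/3, -7*I/3, 0]; row 3: [0, 7*I/3, -4/3, 0]; row 4: [-7*I/3, 0, 0, -4/3]


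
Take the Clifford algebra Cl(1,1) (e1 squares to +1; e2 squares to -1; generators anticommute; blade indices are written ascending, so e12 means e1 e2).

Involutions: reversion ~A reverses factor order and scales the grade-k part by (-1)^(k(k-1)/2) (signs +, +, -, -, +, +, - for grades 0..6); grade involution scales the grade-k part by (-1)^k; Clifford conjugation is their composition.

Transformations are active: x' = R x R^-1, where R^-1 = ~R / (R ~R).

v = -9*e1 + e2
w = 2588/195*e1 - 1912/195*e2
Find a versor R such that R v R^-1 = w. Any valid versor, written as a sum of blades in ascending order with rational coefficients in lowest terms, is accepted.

Sketch: the shared square 80 makes R = v + w = 833/195*e1 - 1717/195*e2 the natural versor; its sandwich fixes that direction, negates (v - w)/2, and sends v to w.
Answer: 833/195*e1 - 1717/195*e2


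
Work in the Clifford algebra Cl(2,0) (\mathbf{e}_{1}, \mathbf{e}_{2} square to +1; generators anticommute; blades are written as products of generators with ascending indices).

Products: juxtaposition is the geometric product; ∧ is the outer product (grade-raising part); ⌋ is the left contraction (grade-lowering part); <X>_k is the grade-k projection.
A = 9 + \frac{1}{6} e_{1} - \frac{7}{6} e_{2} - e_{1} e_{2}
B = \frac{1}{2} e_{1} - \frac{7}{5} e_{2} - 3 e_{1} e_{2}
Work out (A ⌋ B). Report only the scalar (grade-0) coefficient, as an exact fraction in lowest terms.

step 1: -\frac{77}{60} + e_{1} - \frac{131}{10} e_{2} - 27 e_{1} e_{2}
Answer: -\frac{77}{60}


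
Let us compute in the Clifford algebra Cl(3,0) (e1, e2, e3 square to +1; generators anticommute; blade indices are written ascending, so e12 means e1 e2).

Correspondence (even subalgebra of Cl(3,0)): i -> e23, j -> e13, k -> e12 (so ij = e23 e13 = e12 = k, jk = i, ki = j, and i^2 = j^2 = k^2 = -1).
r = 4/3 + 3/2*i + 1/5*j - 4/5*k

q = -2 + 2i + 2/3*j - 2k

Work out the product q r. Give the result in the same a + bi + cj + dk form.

In blades: q = -2 - 2*e12 + 2/3*e13 + 2*e23, r = 4/3 - 4/5*e12 + 1/5*e13 + 3/2*e23.
Distribute q over r term by term (generator squares from the signature, products reordered to ascending indices): (-2)*r = -8/3 + 8/5*e12 - 2/5*e13 - 3*e23; (-2*e12)*r = -8/5 - 8/3*e12 - 3*e13 + 2/5*e23; (2/3*e13)*r = -2/15 - e12 + 8/9*e13 - 8/15*e23; (2*e23)*r = -3 + 2/5*e12 + 8/5*e13 + 8/3*e23.
Sum: -37/5 - 5/3*e12 - 41/45*e13 - 7/15*e23; translating back through the correspondence:
Answer: -37/5 - 7/15*i - 41/45*j - 5/3*k


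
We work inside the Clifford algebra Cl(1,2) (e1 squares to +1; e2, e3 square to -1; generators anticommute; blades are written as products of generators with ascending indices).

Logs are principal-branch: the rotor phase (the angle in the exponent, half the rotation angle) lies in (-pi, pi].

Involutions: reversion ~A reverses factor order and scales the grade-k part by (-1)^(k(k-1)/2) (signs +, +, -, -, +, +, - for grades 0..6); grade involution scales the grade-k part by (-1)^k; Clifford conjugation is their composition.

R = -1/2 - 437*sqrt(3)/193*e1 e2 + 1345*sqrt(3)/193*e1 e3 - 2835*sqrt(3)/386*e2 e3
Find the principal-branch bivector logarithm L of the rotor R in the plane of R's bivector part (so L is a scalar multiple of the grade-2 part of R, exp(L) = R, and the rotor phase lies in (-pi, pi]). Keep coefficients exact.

The scalar part of R is -1/2, and that scalar determines the rotor phase on the principal branch; recovering the unit plane as bivector-part over sine of the phase gives L = phase * plane.
Concretely: cos(phase) = -1/2 gives phase = ±2*pi/3, and since phase/sin(phase) is even the sign is immaterial: L = (phase/sin(phase)) * <R>_2 = (4*sqrt(3)*pi/9) * <R>_2.
Answer: -1748*pi/579*e1 e2 + 5380*pi/579*e1 e3 - 1890*pi/193*e2 e3


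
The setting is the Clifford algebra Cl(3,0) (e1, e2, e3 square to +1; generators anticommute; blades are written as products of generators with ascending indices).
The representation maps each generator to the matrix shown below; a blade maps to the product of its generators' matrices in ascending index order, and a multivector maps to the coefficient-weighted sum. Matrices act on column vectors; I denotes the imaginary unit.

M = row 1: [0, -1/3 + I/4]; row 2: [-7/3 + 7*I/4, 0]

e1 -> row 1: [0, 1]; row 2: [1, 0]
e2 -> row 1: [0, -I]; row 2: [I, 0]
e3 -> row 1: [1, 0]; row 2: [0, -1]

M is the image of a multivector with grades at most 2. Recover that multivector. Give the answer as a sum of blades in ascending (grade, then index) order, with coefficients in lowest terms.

Method: 1, rho(e1), rho(e2), rho(e3) form a trace-orthogonal basis of the 2x2 complex matrices (tr(X Y) = 2 if X = Y, else 0), so M = m0*1 + m1*rho(e1) + m2*rho(e2) + m3*rho(e3) with m0 = tr(M)/2 = 0, m1 = tr(M rho(e1))/2 = -4/3 + I, m2 = tr(M rho(e2))/2 = 3/4 + I, m3 = tr(M rho(e3))/2 = 0.
Multiplying table entries, the bivector images are rho(e1 e2) = I*rho(e3), rho(e1 e3) = -I*rho(e2), rho(e2 e3) = I*rho(e1); with real blade coefficients the real parts of m0..m3 are the coefficients of 1, e1, e2, e3 and the imaginary parts give the bivectors (e2 e3: Im m1, e1 e3: -Im m2, e1 e2: Im m3).
Answer: -4/3*e1 + 3/4*e2 - e1 e3 + e2 e3


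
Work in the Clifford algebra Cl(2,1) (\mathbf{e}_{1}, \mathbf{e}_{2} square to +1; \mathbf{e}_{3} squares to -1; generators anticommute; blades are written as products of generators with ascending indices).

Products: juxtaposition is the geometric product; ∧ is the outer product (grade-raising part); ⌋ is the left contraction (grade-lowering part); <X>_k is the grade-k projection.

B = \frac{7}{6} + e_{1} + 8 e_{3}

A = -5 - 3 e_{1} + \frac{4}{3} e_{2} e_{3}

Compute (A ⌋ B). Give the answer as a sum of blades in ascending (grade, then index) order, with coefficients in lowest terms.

step 1: -\frac{53}{6} - 5 e_{1} - 40 e_{3}
Answer: -\frac{53}{6} - 5 e_{1} - 40 e_{3}


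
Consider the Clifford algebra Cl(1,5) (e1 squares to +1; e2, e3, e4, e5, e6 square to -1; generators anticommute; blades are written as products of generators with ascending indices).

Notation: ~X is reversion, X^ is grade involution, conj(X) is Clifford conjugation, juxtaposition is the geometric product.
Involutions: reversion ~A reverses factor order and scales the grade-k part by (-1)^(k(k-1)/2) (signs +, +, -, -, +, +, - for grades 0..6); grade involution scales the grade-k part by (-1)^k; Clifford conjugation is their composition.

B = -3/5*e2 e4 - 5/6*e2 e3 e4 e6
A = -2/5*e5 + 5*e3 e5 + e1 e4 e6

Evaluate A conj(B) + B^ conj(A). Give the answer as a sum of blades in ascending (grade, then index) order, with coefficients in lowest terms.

first term: 5/6*e1 e2 e3 + 3/5*e1 e2 e6 - 6/25*e2 e4 e5 - 3*e2 e3 e4 e5 + 25/6*e2 e4 e5 e6 - 1/3*e2 e3 e4 e5 e6
second term: 5/6*e1 e2 e3 + 3/5*e1 e2 e6 - 6/25*e2 e4 e5 - 3*e2 e3 e4 e5 + 25/6*e2 e4 e5 e6 + 1/3*e2 e3 e4 e5 e6
Answer: 5/3*e1 e2 e3 + 6/5*e1 e2 e6 - 12/25*e2 e4 e5 - 6*e2 e3 e4 e5 + 25/3*e2 e4 e5 e6


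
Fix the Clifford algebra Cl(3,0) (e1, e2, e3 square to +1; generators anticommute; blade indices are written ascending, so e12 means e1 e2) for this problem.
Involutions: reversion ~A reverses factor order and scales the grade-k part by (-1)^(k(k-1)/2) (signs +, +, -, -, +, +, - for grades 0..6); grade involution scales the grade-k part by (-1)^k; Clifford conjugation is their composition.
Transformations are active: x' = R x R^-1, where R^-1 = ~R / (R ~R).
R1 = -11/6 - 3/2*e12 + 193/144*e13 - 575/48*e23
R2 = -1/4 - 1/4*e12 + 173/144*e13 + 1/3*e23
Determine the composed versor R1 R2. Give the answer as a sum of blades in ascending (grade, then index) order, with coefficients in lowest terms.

Distribute over the terms of R1 (each basis-blade product reordered to ascending indices, repeated generators contracted through their squares):
(-11/6) R2 = 11/24 + 11/24*e12 - 1903/864*e13 - 11/18*e23
(-3/2*e12) R2 = -3/8 + 3/8*e12 - 1/2*e13 + 173/96*e23
(193/144*e13) R2 = -33389/20736 - 193/432*e12 - 193/576*e13 - 193/576*e23
(-575/48*e23) R2 = 575/144 - 99475/6912*e12 - 575/192*e13 + 575/192*e23
Summing the partial products and collecting blades:
Answer: 51139/20736 - 96803/6912*e12 - 1303/216*e13 + 1109/288*e23


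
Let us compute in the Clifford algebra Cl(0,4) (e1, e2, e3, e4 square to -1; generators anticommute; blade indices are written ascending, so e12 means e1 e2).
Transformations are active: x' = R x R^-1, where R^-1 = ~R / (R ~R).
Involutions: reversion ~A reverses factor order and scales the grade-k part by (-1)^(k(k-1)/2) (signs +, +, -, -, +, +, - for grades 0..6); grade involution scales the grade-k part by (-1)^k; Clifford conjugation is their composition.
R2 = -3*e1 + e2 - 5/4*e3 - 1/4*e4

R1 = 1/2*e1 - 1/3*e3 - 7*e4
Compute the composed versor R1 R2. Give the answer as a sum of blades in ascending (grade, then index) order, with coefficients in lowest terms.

Distribute over the terms of R1 (each basis-blade product reordered to ascending indices, repeated generators contracted through their squares):
(1/2*e1) R2 = 3/2 + 1/2*e12 - 5/8*e13 - 1/8*e14
(-1/3*e3) R2 = -5/12 - e13 + 1/3*e23 + 1/12*e34
(-7*e4) R2 = -7/4 - 21*e14 + 7*e24 - 35/4*e34
Summing the partial products and collecting blades:
Answer: -2/3 + 1/2*e12 - 13/8*e13 - 169/8*e14 + 1/3*e23 + 7*e24 - 26/3*e34


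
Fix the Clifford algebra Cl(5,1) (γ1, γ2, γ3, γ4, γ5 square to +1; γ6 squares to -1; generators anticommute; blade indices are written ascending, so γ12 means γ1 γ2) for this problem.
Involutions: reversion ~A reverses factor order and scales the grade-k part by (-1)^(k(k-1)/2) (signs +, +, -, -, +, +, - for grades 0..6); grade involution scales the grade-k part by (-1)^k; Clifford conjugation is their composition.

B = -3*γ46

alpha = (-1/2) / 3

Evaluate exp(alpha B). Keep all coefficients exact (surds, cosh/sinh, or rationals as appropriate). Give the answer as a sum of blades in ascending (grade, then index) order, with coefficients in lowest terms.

B^2 = (-3)^2*(γ46)^2 = 9*(+1) = 9 (a basis 2-blade squares to minus the product of its generators' squares).
B^2 = 9 — since the square is positive, the closed form is hyperbolic: l = 3, alpha*l = -1/2, so exp(alpha B) = cosh(-1/2) + (sinh(-1/2)/3)*B = cosh(1/2) + (-sinh(1/2)/3)*B.
Answer: cosh(1/2) + sinh(1/2)*γ46


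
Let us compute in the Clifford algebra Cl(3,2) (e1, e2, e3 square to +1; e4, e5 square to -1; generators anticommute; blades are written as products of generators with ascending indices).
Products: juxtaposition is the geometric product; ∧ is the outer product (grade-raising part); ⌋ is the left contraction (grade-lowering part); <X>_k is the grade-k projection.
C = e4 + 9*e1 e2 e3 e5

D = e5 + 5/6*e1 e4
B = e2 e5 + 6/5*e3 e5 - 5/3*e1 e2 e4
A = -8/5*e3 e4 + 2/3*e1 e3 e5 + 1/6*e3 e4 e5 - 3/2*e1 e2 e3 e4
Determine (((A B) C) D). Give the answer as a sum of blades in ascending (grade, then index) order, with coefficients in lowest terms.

step 1: 4/5*e1 + 5/2*e3 - 1/5*e4 + 48/25*e4 e5 - 10/3*e1 e2 e3 + 1/6*e2 e3 e4 - 5/18*e1 e2 e3 e5 + 9/5*e1 e2 e4 e5 - 3/2*e1 e3 e4 e5 - 22/45*e2 e3 e4 e5
step 2: 27/10 + 798/25*e5 - 18/5*e1 e4 - 1/6*e2 e3 + 27/2*e2 e4 + 187/10*e3 e4 + 243/10*e1 e2 e5 - 3/2*e1 e3 e5 + 3/2*e1 e4 e5 + 302/45*e2 e3 e5 - 1546/75*e1 e2 e3 e4 + 187/90*e1 e2 e3 e4 e5
step 3: -873/25 + 79/20*e5 - 711/20*e1 e2 - 169/12*e1 e3 + 3/4*e1 e4 - 215/9*e2 e3 + 23*e1 e4 e5 + 169/108*e2 e3 e5 - 27/4*e2 e4 e5 + 399/20*e3 e4 e5 - 133/60*e1 e2 e3 e4 - 10139/675*e1 e2 e3 e4 e5
Answer: -873/25 + 79/20*e5 - 711/20*e1 e2 - 169/12*e1 e3 + 3/4*e1 e4 - 215/9*e2 e3 + 23*e1 e4 e5 + 169/108*e2 e3 e5 - 27/4*e2 e4 e5 + 399/20*e3 e4 e5 - 133/60*e1 e2 e3 e4 - 10139/675*e1 e2 e3 e4 e5


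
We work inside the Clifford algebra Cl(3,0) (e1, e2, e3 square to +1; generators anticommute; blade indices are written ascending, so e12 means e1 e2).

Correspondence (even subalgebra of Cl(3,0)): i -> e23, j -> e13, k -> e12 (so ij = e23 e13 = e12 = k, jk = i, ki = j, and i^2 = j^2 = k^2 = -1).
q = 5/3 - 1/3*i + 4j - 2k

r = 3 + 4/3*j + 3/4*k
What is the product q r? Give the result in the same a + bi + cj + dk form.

In blades: q = 5/3 - 2*e12 + 4*e13 - 1/3*e23, r = 3 + 3/4*e12 + 4/3*e13.
Distribute q over r term by term (generator squares from the signature, products reordered to ascending indices): (5/3)*r = 5 + 5/4*e12 + 20/9*e13; (-2*e12)*r = 3/2 - 6*e12 + 8/3*e23; (4*e13)*r = -16/3 + 12*e13 + 3*e23; (-1/3*e23)*r = -4/9*e12 + 1/4*e13 - e23.
Sum: 7/6 - 187/36*e12 + 521/36*e13 + 14/3*e23; translating back through the correspondence:
Answer: 7/6 + 14/3*i + 521/36*j - 187/36*k


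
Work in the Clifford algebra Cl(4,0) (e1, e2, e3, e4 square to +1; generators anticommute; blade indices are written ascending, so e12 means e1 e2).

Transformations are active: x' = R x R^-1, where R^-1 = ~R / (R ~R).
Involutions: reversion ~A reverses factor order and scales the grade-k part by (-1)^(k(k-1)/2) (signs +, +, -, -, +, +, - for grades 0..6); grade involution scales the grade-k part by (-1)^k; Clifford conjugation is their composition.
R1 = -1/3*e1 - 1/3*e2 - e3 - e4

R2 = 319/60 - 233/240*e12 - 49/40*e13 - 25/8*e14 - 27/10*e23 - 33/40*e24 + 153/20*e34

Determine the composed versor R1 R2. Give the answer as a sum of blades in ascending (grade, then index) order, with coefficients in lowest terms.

Distribute over the terms of R1 (each basis-blade product reordered to ascending indices, repeated generators contracted through their squares):
(-1/3*e1) R2 = -319/180*e1 + 233/720*e2 + 49/120*e3 + 25/24*e4 + 9/10*e123 + 11/40*e124 - 51/20*e134
(-1/3*e2) R2 = -233/720*e1 - 319/180*e2 + 9/10*e3 + 11/40*e4 - 49/120*e123 - 25/24*e124 - 51/20*e234
(-e3) R2 = -49/40*e1 - 27/10*e2 - 319/60*e3 - 153/20*e4 + 233/240*e123 - 25/8*e134 - 33/40*e234
(-e4) R2 = -25/8*e1 - 33/40*e2 + 153/20*e3 - 319/60*e4 + 233/240*e124 + 49/40*e134 + 27/10*e234
Summing the partial products and collecting blades:
Answer: -1547/240*e1 - 3581/720*e2 + 437/120*e3 - 233/20*e4 + 117/80*e123 + 49/240*e124 - 89/20*e134 - 27/40*e234


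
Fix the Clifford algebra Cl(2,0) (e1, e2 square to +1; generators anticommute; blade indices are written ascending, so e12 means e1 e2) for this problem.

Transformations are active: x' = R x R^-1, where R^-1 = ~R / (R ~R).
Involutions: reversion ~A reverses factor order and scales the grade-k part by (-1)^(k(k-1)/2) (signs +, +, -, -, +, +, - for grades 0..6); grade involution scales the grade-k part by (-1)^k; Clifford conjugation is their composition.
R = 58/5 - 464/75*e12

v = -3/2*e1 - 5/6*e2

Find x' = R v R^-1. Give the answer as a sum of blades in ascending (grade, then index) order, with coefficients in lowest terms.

~R = 58/5 + 464/75*e12, and R ~R = 972196/5625, so R^-1 = ~R / (972196/5625).
R v = -551/45*e1 - 1421/75*e2
Answer: -83/578*e1 - 2965/1734*e2


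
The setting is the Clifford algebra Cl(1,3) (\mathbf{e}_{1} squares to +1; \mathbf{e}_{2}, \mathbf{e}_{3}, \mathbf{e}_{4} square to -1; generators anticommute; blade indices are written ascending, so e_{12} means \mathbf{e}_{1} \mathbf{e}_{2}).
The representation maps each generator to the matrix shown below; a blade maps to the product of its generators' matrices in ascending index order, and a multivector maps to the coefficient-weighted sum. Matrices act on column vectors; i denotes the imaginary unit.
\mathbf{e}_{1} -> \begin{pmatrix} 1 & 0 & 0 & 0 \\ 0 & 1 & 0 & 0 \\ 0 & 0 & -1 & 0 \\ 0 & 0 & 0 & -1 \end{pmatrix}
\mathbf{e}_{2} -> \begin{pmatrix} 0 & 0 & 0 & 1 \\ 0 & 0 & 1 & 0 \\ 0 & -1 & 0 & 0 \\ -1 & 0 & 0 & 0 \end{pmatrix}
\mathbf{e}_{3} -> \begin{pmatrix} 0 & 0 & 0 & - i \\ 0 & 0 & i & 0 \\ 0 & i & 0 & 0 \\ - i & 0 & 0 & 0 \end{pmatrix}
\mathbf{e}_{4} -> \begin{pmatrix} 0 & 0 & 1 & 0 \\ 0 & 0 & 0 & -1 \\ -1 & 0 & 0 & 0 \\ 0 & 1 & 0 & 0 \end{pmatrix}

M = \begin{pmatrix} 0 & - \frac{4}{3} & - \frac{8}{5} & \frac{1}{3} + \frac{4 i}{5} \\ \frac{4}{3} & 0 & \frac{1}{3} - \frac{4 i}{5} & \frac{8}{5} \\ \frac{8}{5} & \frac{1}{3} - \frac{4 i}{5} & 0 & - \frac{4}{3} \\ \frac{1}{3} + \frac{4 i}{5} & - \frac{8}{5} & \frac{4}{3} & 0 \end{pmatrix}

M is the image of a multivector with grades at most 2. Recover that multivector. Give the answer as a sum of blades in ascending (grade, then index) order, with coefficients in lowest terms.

Method: the blade images are trace-orthogonal — tr(rho(e_A) rho(e_B)^-1) = 4 if A = B and 0 otherwise — and rho(e_A)^-1 = (e_A)^2 * rho(e_A) with (e_A)^2 = +1 or -1, so the coefficient of e_A in the preimage is (e_A)^2 * tr(M rho(e_A))/4.
Nonzero projections over blades of grade <= 2: e_{3}: (e_{3})^2 = -1, tr(M rho(e_{3})) = \frac{16}{5}, coefficient -\frac{4}{5}; e_{4}: (e_{4})^2 = -1, tr(M rho(e_{4})) = \frac{32}{5}, coefficient -\frac{8}{5}; e_{12}: (e_{12})^2 = +1, tr(M rho(e_{12})) = \frac{4}{3}, coefficient \frac{1}{3}; e_{24}: (e_{24})^2 = -1, tr(M rho(e_{24})) = \frac{16}{3}, coefficient -\frac{4}{3}. Every other blade of grade <= 2 projects to 0.
Answer: -\frac{4}{5} e_{3} - \frac{8}{5} e_{4} + \frac{1}{3} e_{12} - \frac{4}{3} e_{24}


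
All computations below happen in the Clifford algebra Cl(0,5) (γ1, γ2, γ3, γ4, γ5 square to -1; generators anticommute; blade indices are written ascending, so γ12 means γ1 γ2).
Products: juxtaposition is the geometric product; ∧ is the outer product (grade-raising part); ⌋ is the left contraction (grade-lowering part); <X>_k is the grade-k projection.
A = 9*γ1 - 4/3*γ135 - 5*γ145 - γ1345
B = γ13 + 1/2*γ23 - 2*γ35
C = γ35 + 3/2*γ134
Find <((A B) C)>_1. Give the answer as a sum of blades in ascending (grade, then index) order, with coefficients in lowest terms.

step 1: -8/3*γ1 - 9*γ3 + 4/3*γ5 + 2*γ14 + γ45 + 9/2*γ123 - 2/3*γ125 - 10*γ134 - 18*γ135 + 5*γ345 - 1/2*γ1245 - 5/2*γ12345
step 2: -15 + 18*γ1 + 13/3*γ3 + 5*γ4 + 9*γ5 - 27/2*γ14 + 15/2*γ15 + 27/4*γ24 - 15/4*γ25 + 3*γ34 - 27*γ45 - 2/3*γ123 - 5/2*γ124 - 9/2*γ125 - 7/6*γ135 - 10*γ145 - 3/4*γ235 + 1/2*γ1234 - 4*γ1345 + γ2345
step 3: 18*γ1 + 13/3*γ3 + 5*γ4 + 9*γ5
Answer: 18*γ1 + 13/3*γ3 + 5*γ4 + 9*γ5


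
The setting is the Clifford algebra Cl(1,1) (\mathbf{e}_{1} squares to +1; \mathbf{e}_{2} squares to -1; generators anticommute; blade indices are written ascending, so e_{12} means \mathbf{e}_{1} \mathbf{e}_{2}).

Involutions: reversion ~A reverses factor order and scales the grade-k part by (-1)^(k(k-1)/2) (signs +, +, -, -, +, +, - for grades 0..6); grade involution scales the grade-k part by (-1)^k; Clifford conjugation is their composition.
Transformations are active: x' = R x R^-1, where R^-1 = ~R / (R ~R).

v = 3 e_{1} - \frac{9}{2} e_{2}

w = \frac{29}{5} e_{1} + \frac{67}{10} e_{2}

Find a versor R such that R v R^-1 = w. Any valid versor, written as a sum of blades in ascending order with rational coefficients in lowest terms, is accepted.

A norm check does it: q(v) = q(w) = -\frac{45}{4}, hence R = v + w = \frac{44}{5} e_{1} + \frac{11}{5} e_{2} realises the map — parallel part kept, (v - w)/2 negated, v carried to w.
Answer: \frac{44}{5} e_{1} + \frac{11}{5} e_{2}


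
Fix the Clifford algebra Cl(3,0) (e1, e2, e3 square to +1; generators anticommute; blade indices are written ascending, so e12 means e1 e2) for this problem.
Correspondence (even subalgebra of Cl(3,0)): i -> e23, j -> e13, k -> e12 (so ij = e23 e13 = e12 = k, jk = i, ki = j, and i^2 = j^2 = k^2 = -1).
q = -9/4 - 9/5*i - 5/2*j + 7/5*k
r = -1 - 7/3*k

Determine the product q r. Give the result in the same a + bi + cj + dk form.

In blades: q = -9/4 + 7/5*e12 - 5/2*e13 - 9/5*e23, r = -1 - 7/3*e12.
Distribute q over r term by term (generator squares from the signature, products reordered to ascending indices): (-9/4)*r = 9/4 + 21/4*e12; (7/5*e12)*r = 49/15 - 7/5*e12; (-5/2*e13)*r = 5/2*e13 + 35/6*e23; (-9/5*e23)*r = -21/5*e13 + 9/5*e23.
Sum: 331/60 + 77/20*e12 - 17/10*e13 + 229/30*e23; translating back through the correspondence:
Answer: 331/60 + 229/30*i - 17/10*j + 77/20*k


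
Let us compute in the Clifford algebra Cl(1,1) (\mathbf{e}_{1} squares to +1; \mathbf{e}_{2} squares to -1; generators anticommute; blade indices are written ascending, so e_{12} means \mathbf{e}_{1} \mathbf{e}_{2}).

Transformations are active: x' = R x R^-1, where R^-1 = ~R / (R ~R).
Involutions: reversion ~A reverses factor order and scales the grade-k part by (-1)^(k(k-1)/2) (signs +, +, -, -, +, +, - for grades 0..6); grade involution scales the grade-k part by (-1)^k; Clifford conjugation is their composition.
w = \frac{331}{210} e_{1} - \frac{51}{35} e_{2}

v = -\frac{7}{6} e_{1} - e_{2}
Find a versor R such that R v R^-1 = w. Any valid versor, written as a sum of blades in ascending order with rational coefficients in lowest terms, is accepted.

Equal squares first: v^2 = w^2 = \frac{13}{36}. Then v + w = \frac{43}{105} e_{1} - \frac{86}{35} e_{2} is a versor taking v to w, provided it is invertible.
Answer: \frac{43}{105} e_{1} - \frac{86}{35} e_{2}


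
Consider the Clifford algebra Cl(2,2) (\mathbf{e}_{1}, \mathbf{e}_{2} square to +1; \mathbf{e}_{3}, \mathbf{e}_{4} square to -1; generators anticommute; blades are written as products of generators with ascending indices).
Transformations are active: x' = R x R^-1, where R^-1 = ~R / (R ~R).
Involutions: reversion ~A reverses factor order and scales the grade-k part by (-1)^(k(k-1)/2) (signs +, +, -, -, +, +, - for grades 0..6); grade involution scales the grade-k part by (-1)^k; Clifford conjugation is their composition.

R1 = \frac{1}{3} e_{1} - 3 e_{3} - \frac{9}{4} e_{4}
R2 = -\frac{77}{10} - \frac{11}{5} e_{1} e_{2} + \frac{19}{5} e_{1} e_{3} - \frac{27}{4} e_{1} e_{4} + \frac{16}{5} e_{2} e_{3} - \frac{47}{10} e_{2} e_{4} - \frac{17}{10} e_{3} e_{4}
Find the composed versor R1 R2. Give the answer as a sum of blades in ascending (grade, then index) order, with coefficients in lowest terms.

Distribute over the terms of R1 (each basis-blade product reordered to ascending indices, repeated generators contracted through their squares):
(\frac{1}{3} e_{1}) R2 = -\frac{77}{30} e_{1} - \frac{11}{15} e_{2} + \frac{19}{15} e_{3} - \frac{9}{4} e_{4} + \frac{16}{15} e_{1} e_{2} e_{3} - \frac{47}{30} e_{1} e_{2} e_{4} - \frac{17}{30} e_{1} e_{3} e_{4}
(-3 e_{3}) R2 = -\frac{57}{5} e_{1} - \frac{48}{5} e_{2} + \frac{231}{10} e_{3} - \frac{51}{10} e_{4} + \frac{33}{5} e_{1} e_{2} e_{3} - \frac{81}{4} e_{1} e_{3} e_{4} - \frac{141}{10} e_{2} e_{3} e_{4}
(-\frac{9}{4} e_{4}) R2 = \frac{243}{16} e_{1} + \frac{423}{40} e_{2} + \frac{153}{40} e_{3} + \frac{693}{40} e_{4} + \frac{99}{20} e_{1} e_{2} e_{4} - \frac{171}{20} e_{1} e_{3} e_{4} - \frac{36}{5} e_{2} e_{3} e_{4}
Summing the partial products and collecting blades:
Answer: \frac{293}{240} e_{1} + \frac{29}{120} e_{2} + \frac{3383}{120} e_{3} + \frac{399}{40} e_{4} + \frac{23}{3} e_{1} e_{2} e_{3} + \frac{203}{60} e_{1} e_{2} e_{4} - \frac{881}{30} e_{1} e_{3} e_{4} - \frac{213}{10} e_{2} e_{3} e_{4}
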